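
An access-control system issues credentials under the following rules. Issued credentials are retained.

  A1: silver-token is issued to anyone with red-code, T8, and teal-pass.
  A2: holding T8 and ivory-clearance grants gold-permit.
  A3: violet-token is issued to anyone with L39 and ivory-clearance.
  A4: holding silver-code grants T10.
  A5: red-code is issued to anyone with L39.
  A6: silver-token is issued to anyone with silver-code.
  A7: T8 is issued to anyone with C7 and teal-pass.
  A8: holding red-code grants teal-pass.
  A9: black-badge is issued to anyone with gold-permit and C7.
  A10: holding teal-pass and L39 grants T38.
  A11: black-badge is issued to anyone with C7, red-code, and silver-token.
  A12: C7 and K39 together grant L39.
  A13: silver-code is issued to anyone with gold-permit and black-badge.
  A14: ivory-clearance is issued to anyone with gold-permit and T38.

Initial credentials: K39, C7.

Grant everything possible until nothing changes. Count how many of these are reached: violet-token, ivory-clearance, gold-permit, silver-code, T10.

0

violet-token would need L39 and ivory-clearance (A3), but ivory-clearance is never granted.
ivory-clearance would need gold-permit and T38 (A14), but gold-permit is never granted.
gold-permit would need T8 and ivory-clearance (A2), but ivory-clearance is never granted.
silver-code would need gold-permit and black-badge (A13), but gold-permit is never granted.
T10 would need silver-code (A4), but silver-code is never granted.
None of the 5 are reached.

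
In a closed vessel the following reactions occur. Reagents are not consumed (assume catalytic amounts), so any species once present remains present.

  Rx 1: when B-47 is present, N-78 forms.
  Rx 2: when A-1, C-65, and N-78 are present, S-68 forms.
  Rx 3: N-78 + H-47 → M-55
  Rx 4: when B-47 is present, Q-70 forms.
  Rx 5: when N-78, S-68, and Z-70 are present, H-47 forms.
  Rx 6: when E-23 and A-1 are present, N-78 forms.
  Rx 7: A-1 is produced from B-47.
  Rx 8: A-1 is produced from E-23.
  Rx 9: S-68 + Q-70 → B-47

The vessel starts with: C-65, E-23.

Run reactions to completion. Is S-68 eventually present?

E-23 present → A-1 forms (Rx 8).
E-23 and A-1 present → N-78 forms (Rx 6).
A-1, C-65, and N-78 present → S-68 forms (Rx 2).

Yes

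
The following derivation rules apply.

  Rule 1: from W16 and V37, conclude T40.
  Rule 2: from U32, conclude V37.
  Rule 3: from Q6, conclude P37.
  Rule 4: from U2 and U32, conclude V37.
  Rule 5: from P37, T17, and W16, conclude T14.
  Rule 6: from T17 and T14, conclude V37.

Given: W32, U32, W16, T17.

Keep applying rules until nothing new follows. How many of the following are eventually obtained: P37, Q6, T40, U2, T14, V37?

From U32, Rule 2 gives V37.
W16 and V37 hold, so T40 follows (Rule 1).
P37 would need Q6 (Rule 3), but Q6 is never established.
No rule produces Q6, and it is not given.
T40: reached.
No rule produces U2, and it is not given.
T14 would need P37, T17, and W16 (Rule 5), but P37 is never established.
V37: reached.
Reached: T40 and V37 — 2 of the 6.

2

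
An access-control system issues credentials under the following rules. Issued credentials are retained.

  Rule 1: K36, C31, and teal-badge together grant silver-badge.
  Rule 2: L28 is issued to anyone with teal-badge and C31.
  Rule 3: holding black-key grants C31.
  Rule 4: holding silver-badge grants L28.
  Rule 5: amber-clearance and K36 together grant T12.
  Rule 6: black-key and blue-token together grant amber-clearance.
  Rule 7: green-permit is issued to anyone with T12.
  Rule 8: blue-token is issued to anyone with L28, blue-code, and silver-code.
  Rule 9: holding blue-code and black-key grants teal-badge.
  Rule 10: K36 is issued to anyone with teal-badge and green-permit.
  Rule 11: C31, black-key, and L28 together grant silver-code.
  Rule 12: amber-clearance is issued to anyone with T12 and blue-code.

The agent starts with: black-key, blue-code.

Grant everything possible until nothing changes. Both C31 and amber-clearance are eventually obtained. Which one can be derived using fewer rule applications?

C31

C31: Holding black-key grants C31 (Rule 3). [1 rule application]
amber-clearance: Holding blue-code and black-key grants teal-badge (Rule 9). Holding black-key grants C31 (Rule 3). Holding teal-badge and C31 grants L28 (Rule 2). Holding C31, black-key, and L28 grants silver-code (Rule 11). Holding L28, blue-code, and silver-code grants blue-token (Rule 8). Holding black-key and blue-token grants amber-clearance (Rule 6). [6 rule applications]
C31 needs fewer.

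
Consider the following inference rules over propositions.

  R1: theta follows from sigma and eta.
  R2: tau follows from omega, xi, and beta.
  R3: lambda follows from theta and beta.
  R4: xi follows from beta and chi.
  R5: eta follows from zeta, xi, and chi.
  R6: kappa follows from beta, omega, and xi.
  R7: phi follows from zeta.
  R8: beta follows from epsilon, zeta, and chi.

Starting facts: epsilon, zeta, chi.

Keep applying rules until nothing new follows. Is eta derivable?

From epsilon, zeta, and chi, R8 gives beta.
From beta and chi, R4 gives xi.
zeta, xi, and chi hold, so eta follows (R5).

Yes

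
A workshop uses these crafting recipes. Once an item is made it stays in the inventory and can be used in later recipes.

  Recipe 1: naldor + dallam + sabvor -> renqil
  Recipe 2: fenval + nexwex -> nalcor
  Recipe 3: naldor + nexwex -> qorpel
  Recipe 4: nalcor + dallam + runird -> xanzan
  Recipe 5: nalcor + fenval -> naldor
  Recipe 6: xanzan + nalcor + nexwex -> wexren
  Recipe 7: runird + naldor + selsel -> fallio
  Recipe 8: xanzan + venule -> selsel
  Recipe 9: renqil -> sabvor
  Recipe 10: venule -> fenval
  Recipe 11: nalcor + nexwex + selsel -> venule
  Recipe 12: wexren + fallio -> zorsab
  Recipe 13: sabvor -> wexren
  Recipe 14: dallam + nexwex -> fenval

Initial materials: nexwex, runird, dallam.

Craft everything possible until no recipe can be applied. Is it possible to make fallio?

fallio would need runird, naldor, and selsel (Recipe 7), but selsel is never obtained.

No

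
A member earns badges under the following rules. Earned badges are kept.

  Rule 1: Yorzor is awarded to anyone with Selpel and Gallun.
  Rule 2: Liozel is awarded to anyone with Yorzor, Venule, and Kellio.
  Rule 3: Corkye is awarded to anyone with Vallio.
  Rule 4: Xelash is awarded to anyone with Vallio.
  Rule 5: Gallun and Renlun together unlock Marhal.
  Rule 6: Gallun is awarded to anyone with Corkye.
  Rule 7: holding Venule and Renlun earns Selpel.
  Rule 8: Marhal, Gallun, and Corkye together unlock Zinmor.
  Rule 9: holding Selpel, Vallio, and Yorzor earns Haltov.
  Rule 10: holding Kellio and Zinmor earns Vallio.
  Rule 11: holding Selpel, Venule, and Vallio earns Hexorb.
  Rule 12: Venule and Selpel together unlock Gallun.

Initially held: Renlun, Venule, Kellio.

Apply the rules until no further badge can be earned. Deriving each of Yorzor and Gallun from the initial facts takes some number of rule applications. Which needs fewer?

Gallun

Gallun: With Venule and Renlun, Selpel is earned (Rule 7). With Venule and Selpel, Gallun is earned (Rule 12). [2 rule applications]
Yorzor: With Venule and Renlun, Selpel is earned (Rule 7). With Venule and Selpel, Gallun is earned (Rule 12). With Selpel and Gallun, Yorzor is earned (Rule 1). [3 rule applications]
Gallun needs fewer.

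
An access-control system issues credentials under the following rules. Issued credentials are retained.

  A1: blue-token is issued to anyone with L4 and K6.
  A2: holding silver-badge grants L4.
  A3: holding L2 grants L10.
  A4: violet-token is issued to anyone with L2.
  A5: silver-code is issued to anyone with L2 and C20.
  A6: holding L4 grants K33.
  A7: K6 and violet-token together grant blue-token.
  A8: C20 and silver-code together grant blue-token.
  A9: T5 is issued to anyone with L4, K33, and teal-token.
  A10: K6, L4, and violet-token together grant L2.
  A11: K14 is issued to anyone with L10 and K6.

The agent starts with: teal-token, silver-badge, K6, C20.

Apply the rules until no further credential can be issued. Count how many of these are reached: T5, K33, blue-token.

3

Holding silver-badge grants L4 (A2).
Holding L4 and K6 grants blue-token (A1).
Holding L4 grants K33 (A6).
Holding L4, K33, and teal-token grants T5 (A9).
T5: reached.
K33: reached.
blue-token: reached.
All 3 are reached.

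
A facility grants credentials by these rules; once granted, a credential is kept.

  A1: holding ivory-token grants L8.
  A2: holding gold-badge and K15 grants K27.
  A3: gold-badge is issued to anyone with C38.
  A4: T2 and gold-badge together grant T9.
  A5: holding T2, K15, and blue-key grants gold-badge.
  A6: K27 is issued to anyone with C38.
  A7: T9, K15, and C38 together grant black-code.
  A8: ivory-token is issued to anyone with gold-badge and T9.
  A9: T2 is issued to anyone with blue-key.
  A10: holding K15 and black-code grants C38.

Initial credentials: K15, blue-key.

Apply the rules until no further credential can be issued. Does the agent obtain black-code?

No

black-code would need T9, K15, and C38 (A7), but C38 is never granted.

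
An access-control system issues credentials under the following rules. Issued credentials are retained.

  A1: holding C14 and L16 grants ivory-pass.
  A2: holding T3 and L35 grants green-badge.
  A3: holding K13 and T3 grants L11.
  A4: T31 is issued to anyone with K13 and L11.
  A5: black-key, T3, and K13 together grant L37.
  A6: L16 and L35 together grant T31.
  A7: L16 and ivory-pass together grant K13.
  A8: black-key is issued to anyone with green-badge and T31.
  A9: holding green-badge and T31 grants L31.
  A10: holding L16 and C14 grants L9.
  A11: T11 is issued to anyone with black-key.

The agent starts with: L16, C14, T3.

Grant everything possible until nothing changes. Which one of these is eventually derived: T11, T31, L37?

Holding C14 and L16 grants ivory-pass (A1).
Holding L16 and ivory-pass grants K13 (A7).
Holding K13 and T3 grants L11 (A3).
Holding K13 and L11 grants T31 (A4).
L37 would need black-key, T3, and K13 (A5), but black-key is never granted. T11 would need black-key (A11), but black-key is never granted.

T31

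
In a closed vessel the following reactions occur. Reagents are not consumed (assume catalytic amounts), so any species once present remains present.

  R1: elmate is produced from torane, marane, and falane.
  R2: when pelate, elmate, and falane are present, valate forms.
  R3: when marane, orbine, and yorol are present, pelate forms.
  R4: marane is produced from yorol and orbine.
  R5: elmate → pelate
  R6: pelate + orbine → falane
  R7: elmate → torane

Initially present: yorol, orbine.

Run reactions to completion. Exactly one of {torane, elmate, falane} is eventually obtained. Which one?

falane

yorol and orbine present → marane forms (R4).
marane, orbine, and yorol present → pelate forms (R3).
pelate and orbine present → falane forms (R6).
elmate would need torane, marane, and falane (R1), but torane never forms. torane would need elmate (R7), but elmate never forms.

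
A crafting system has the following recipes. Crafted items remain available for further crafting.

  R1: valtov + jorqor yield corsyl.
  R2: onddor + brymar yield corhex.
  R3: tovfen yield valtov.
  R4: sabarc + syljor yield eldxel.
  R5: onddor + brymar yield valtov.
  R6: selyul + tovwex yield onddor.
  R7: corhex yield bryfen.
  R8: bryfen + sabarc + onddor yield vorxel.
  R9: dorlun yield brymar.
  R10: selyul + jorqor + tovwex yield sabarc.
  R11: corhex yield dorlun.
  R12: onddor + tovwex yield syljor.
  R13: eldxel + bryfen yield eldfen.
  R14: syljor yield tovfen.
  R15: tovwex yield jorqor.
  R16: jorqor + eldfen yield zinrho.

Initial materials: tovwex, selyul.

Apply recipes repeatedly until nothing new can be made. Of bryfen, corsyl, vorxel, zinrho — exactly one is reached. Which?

corsyl

tovwex → jorqor (R15).
Using R6, selyul and tovwex make onddor.
onddor + tovwex → syljor (R12).
syljor → tovfen (R14).
Using R3, tovfen makes valtov.
valtov + jorqor → corsyl (R1).
bryfen would need corhex (R7), but corhex is never obtained. vorxel would need bryfen, sabarc, and onddor (R8), but bryfen is never obtained. zinrho would need jorqor and eldfen (R16), but eldfen is never obtained.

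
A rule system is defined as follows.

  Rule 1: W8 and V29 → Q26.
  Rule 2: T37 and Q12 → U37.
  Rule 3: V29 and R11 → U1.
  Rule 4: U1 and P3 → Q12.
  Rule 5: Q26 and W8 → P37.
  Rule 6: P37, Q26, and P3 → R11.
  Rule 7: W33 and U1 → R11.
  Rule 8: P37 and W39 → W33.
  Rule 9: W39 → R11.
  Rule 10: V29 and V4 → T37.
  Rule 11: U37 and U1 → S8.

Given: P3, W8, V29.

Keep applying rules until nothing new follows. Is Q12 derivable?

W8 and V29 hold, so Q26 follows (Rule 1).
From Q26 and W8, Rule 5 gives P37.
From P37, Q26, and P3, Rule 6 gives R11.
V29 and R11 hold, so U1 follows (Rule 3).
From U1 and P3, Rule 4 gives Q12.

Yes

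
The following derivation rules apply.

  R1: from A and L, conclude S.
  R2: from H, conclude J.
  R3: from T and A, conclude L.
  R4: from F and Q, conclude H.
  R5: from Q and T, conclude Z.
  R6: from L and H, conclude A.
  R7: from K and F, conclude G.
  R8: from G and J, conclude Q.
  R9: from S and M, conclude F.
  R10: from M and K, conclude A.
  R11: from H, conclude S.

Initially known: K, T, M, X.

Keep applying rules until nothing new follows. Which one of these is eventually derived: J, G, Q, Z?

From M and K, R10 gives A.
T and A hold, so L follows (R3).
From A and L, R1 gives S.
S and M hold, so F follows (R9).
K and F hold, so G follows (R7).
J would need H (R2), but H is never established. Z would need Q and T (R5), but Q is never established. Q would need G and J (R8), but J is never established.

G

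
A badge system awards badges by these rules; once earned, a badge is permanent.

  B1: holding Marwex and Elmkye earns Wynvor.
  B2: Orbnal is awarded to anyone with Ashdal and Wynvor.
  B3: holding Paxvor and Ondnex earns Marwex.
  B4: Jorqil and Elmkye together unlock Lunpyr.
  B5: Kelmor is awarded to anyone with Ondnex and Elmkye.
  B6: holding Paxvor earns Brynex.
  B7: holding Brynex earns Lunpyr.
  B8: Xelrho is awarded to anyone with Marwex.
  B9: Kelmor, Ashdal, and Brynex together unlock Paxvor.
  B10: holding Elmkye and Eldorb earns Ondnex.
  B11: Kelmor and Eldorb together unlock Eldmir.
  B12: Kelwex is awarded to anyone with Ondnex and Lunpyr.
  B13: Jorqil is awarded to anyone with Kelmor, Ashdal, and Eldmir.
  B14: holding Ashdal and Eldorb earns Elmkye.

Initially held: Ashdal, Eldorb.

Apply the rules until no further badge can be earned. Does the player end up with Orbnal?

Orbnal would need Ashdal and Wynvor (B2), but Wynvor is never earned.

No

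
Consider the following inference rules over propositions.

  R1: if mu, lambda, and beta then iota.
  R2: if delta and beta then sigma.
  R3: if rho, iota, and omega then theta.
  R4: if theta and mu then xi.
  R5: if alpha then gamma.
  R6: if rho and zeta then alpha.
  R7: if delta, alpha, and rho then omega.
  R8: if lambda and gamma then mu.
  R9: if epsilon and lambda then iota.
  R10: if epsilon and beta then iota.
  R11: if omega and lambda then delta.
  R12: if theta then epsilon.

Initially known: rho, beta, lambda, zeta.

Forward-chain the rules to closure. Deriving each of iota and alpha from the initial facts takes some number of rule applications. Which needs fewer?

alpha: From rho and zeta, R6 gives alpha. [1 rule application]
iota: From rho and zeta, R6 gives alpha. From alpha, R5 gives gamma. From lambda and gamma, R8 gives mu. From mu, lambda, and beta, R1 gives iota. [4 rule applications]
alpha needs fewer.

alpha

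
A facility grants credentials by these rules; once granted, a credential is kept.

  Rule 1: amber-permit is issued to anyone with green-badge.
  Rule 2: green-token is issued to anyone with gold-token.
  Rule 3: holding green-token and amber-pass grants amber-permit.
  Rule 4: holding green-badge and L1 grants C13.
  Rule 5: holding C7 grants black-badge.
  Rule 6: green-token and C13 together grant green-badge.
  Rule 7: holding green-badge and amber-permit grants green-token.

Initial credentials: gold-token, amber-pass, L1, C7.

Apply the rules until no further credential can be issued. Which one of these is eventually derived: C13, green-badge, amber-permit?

Holding gold-token grants green-token (Rule 2).
Holding green-token and amber-pass grants amber-permit (Rule 3).
C13 would need green-badge and L1 (Rule 4), but green-badge is never granted. green-badge would need green-token and C13 (Rule 6), but C13 is never granted.

amber-permit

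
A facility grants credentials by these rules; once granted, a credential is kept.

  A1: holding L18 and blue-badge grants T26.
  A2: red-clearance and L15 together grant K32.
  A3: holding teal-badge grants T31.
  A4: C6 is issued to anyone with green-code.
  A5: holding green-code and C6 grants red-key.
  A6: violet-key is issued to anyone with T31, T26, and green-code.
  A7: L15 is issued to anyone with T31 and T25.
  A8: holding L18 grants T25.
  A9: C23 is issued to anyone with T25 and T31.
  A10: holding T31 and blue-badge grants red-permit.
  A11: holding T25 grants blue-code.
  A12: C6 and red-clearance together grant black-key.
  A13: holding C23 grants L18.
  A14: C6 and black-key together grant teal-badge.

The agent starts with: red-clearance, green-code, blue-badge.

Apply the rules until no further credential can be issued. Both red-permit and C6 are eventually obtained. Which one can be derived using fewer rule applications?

C6

C6: Holding green-code grants C6 (A4). [1 rule application]
red-permit: Holding green-code grants C6 (A4). Holding C6 and red-clearance grants black-key (A12). Holding C6 and black-key grants teal-badge (A14). Holding teal-badge grants T31 (A3). Holding T31 and blue-badge grants red-permit (A10). [5 rule applications]
C6 needs fewer.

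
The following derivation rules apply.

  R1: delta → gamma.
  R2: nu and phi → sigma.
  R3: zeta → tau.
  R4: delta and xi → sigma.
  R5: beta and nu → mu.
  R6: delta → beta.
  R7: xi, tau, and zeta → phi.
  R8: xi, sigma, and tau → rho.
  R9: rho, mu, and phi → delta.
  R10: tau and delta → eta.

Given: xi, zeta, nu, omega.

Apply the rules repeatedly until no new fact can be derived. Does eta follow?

No

eta would need tau and delta (R10), but delta is never established.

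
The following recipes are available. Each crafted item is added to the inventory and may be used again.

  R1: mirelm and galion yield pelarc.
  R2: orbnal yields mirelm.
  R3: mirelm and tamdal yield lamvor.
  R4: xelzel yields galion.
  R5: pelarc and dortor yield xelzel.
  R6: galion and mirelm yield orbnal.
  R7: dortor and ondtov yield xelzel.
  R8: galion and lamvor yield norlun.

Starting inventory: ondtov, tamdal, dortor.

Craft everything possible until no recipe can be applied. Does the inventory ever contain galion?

Yes

Using R7, dortor and ondtov make xelzel.
Using R4, xelzel makes galion.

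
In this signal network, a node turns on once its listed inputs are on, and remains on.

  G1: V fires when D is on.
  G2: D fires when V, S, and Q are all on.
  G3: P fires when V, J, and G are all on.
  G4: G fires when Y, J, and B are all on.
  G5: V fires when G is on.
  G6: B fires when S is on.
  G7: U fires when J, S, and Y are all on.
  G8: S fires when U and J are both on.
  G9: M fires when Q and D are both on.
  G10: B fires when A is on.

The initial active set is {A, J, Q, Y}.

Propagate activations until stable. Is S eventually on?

S would need U and J (G8), but U never turns on.

No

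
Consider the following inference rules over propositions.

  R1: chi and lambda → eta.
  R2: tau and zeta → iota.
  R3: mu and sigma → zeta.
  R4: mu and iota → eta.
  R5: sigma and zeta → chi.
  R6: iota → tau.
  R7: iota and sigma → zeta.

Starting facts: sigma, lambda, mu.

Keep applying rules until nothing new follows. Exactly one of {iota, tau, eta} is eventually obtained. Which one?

From mu and sigma, R3 gives zeta.
From sigma and zeta, R5 gives chi.
From chi and lambda, R1 gives eta.
tau would need iota (R6), but iota is never established. iota would need tau and zeta (R2), but tau is never established.

eta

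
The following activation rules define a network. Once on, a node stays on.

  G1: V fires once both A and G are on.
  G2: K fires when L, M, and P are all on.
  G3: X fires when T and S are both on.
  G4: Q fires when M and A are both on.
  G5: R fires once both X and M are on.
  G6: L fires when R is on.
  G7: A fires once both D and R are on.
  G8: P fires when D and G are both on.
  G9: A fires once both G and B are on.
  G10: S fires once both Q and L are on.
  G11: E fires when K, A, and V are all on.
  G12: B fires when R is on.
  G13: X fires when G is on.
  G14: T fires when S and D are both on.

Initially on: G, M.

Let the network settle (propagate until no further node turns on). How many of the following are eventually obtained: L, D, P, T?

1

G is on, so X fires (G13).
G5: X and M on → R on.
R is on, so L fires (G6).
L: reached.
No rule produces D, and it is not given.
P would need D and G (G8), but D never turns on.
T would need S and D (G14), but D never turns on.
Reached: L — 1 of the 4.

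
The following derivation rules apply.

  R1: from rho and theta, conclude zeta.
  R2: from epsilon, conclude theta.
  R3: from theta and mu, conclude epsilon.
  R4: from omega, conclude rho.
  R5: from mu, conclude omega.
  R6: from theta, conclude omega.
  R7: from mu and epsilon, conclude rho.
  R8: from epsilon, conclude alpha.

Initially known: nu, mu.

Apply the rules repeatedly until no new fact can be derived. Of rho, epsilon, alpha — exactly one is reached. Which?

rho

From mu, R5 gives omega.
omega holds, so rho follows (R4).
alpha would need epsilon (R8), but epsilon is never established. epsilon would need theta and mu (R3), but theta is never established.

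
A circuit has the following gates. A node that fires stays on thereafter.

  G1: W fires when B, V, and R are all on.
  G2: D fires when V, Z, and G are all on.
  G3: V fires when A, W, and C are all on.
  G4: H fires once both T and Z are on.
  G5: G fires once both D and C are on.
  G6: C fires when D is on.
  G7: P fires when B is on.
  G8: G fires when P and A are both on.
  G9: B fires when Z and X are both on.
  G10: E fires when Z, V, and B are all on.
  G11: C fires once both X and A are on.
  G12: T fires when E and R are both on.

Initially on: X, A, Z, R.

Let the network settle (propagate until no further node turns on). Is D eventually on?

D would need V, Z, and G (G2), but V never turns on.

No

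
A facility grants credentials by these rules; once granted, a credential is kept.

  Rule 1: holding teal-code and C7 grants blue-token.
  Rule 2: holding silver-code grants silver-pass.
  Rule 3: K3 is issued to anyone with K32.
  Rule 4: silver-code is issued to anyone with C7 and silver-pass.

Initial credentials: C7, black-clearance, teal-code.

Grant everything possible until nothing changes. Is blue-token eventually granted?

Yes

Holding teal-code and C7 grants blue-token (Rule 1).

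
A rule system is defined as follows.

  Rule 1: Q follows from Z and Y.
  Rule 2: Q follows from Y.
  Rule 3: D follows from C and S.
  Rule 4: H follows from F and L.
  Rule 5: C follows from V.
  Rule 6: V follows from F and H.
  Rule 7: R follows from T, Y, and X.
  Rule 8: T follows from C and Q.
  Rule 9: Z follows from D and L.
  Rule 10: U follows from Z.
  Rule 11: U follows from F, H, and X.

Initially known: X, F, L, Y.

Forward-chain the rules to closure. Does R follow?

Y holds, so Q follows (Rule 2).
From F and L, Rule 4 gives H.
From F and H, Rule 6 gives V.
V holds, so C follows (Rule 5).
C and Q hold, so T follows (Rule 8).
From T, Y, and X, Rule 7 gives R.

Yes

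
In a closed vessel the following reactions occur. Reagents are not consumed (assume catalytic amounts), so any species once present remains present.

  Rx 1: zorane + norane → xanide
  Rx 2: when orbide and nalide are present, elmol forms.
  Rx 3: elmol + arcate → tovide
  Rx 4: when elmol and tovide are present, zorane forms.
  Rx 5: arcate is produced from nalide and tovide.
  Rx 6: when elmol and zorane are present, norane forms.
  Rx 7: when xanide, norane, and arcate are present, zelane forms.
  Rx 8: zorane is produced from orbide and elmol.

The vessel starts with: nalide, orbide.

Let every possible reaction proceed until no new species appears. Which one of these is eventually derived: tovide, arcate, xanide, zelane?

xanide

orbide and nalide present → elmol forms (Rx 2).
orbide and elmol present → zorane forms (Rx 8).
elmol and zorane present → norane forms (Rx 6).
zorane and norane present → xanide forms (Rx 1).
tovide would need elmol and arcate (Rx 3), but arcate never forms. zelane would need xanide, norane, and arcate (Rx 7), but arcate never forms. arcate would need nalide and tovide (Rx 5), but tovide never forms.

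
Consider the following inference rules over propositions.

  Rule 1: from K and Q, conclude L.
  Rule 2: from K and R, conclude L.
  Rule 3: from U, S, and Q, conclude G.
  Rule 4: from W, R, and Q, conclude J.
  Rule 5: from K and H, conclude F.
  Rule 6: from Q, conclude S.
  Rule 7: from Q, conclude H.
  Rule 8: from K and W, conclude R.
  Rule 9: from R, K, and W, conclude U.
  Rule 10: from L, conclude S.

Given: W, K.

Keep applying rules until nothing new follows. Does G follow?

No

G would need U, S, and Q (Rule 3), but Q is never established.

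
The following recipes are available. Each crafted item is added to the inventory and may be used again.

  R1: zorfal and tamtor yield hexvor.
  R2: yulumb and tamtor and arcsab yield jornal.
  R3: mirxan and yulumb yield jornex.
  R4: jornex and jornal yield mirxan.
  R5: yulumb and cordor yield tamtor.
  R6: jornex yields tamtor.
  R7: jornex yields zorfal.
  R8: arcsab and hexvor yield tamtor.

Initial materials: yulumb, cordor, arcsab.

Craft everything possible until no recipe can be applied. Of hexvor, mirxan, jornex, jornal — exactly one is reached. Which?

Using R5, yulumb and cordor make tamtor.
yulumb and tamtor and arcsab → jornal (R2).
hexvor would need zorfal and tamtor (R1), but zorfal is never obtained. mirxan would need jornex and jornal (R4), but jornex is never obtained. jornex would need mirxan and yulumb (R3), but mirxan is never obtained.

jornal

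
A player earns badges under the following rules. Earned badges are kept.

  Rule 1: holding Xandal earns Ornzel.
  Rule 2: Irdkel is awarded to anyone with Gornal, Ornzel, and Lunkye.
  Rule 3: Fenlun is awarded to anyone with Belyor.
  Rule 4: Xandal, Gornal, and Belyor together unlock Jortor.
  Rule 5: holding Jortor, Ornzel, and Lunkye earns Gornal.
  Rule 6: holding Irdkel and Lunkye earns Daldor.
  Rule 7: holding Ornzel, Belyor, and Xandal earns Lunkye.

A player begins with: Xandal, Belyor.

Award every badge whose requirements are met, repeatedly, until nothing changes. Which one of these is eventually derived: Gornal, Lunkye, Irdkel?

Lunkye

With Xandal, Ornzel is earned (Rule 1).
With Ornzel, Belyor, and Xandal, Lunkye is earned (Rule 7).
Gornal would need Jortor, Ornzel, and Lunkye (Rule 5), but Jortor is never earned. Irdkel would need Gornal, Ornzel, and Lunkye (Rule 2), but Gornal is never earned.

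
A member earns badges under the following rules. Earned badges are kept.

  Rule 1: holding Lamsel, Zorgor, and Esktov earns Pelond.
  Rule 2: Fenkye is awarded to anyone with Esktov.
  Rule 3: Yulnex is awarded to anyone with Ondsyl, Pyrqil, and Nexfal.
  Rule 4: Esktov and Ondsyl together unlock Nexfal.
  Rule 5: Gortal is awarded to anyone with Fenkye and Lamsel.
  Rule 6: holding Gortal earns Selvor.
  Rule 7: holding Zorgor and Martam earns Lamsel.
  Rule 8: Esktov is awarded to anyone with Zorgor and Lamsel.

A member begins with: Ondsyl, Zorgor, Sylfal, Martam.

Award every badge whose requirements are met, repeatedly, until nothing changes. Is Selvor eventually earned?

With Zorgor and Martam, Lamsel is earned (Rule 7).
With Zorgor and Lamsel, Esktov is earned (Rule 8).
With Esktov, Fenkye is earned (Rule 2).
With Fenkye and Lamsel, Gortal is earned (Rule 5).
With Gortal, Selvor is earned (Rule 6).

Yes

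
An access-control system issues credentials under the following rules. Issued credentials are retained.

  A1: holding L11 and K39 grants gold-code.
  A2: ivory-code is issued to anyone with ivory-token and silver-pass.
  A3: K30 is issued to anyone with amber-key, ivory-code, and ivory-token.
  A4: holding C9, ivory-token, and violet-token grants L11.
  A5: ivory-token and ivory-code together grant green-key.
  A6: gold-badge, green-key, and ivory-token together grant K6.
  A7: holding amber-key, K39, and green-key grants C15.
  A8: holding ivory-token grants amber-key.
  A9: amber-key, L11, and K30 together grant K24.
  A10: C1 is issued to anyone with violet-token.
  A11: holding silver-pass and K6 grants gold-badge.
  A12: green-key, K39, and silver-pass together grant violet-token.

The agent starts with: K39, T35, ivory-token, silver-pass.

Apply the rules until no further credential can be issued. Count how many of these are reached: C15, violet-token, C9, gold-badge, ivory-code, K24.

Holding ivory-token grants amber-key (A8).
Holding ivory-token and silver-pass grants ivory-code (A2).
Holding ivory-token and ivory-code grants green-key (A5).
Holding green-key, K39, and silver-pass grants violet-token (A12).
Holding amber-key, K39, and green-key grants C15 (A7).
C15: reached.
violet-token: reached.
No rule produces C9, and it is not given.
gold-badge would need silver-pass and K6 (A11), but K6 is never granted.
ivory-code: reached.
K24 would need amber-key, L11, and K30 (A9), but L11 is never granted.
Reached: C15, violet-token, and ivory-code — 3 of the 6.

3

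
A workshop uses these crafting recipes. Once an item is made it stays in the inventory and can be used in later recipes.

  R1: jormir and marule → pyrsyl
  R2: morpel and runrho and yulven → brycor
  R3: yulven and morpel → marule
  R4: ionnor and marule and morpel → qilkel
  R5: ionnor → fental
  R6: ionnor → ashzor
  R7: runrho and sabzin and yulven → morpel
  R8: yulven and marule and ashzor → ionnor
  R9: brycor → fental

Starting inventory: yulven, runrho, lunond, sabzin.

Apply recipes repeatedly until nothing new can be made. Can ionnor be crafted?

ionnor would need yulven, marule, and ashzor (R8), but ashzor is never obtained.

No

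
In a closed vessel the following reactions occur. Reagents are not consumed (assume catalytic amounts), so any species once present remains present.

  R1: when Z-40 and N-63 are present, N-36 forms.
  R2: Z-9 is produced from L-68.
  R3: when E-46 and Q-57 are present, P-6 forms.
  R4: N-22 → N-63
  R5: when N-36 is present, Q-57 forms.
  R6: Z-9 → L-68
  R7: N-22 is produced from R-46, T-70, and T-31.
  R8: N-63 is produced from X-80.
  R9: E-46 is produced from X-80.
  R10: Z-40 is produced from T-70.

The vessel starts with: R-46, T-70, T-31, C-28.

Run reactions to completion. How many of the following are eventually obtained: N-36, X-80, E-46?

R-46, T-70, and T-31 present → N-22 forms (R7).
T-70 present → Z-40 forms (R10).
N-22 present → N-63 forms (R4).
Z-40 and N-63 present → N-36 forms (R1).
N-36: reached.
No rule produces X-80, and it is not given.
E-46 would need X-80 (R9), but X-80 never forms.
Reached: N-36 — 1 of the 3.

1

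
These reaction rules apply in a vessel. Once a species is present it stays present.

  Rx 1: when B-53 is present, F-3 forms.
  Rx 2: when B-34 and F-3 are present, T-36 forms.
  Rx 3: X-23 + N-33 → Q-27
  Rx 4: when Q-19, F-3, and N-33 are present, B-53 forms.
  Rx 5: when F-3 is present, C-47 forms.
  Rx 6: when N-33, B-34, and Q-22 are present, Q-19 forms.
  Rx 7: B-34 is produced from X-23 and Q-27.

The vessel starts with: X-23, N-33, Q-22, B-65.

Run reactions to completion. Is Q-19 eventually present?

X-23 and N-33 present → Q-27 forms (Rx 3).
X-23 and Q-27 present → B-34 forms (Rx 7).
N-33, B-34, and Q-22 present → Q-19 forms (Rx 6).

Yes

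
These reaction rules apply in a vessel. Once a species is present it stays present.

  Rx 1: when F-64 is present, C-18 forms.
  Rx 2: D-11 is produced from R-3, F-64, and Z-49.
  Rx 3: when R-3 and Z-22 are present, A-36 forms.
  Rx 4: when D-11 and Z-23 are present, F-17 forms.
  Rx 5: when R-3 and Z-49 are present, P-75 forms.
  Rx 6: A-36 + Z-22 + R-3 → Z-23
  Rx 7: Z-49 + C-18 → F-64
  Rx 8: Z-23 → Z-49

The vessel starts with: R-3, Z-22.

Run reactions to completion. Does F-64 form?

F-64 would need Z-49 and C-18 (Rx 7), but C-18 never forms.

No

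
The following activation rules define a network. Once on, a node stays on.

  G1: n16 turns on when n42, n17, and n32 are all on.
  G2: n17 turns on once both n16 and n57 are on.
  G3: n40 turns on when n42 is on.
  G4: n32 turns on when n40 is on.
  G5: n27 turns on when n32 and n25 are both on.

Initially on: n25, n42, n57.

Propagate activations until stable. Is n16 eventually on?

n16 would need n42, n17, and n32 (G1), but n17 never turns on.

No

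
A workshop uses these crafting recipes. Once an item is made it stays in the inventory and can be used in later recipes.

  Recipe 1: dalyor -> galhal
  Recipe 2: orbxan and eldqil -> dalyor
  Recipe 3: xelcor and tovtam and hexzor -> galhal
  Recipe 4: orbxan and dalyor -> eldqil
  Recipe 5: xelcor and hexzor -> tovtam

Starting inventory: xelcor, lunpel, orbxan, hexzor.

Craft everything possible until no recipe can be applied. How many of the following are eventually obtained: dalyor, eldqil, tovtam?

1

Using Recipe 5, xelcor and hexzor make tovtam.
dalyor would need orbxan and eldqil (Recipe 2), but eldqil is never obtained.
eldqil would need orbxan and dalyor (Recipe 4), but dalyor is never obtained.
tovtam: reached.
Reached: tovtam — 1 of the 3.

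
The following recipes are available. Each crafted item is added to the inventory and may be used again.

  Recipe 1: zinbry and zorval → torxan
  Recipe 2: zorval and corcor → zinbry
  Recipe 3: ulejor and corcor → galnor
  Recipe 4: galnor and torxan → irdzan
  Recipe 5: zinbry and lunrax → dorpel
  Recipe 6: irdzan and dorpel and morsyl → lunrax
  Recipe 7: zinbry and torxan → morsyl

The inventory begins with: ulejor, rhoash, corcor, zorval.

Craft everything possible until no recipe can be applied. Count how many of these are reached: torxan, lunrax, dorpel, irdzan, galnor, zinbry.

zorval and corcor → zinbry (Recipe 2).
Using Recipe 3, ulejor and corcor make galnor.
Using Recipe 1, zinbry and zorval make torxan.
galnor and torxan → irdzan (Recipe 4).
torxan: reached.
lunrax would need irdzan, dorpel, and morsyl (Recipe 6), but dorpel is never obtained.
dorpel would need zinbry and lunrax (Recipe 5), but lunrax is never obtained.
irdzan: reached.
galnor: reached.
zinbry: reached.
Reached: torxan, irdzan, galnor, and zinbry — 4 of the 6.

4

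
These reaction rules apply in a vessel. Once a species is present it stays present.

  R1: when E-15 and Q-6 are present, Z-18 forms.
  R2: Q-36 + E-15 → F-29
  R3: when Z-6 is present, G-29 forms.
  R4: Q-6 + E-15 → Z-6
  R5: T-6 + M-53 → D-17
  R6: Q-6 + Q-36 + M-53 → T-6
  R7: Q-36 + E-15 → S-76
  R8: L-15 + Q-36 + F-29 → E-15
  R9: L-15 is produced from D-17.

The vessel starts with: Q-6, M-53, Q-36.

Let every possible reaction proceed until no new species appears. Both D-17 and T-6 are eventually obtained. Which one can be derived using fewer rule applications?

T-6

T-6: Q-6, Q-36, and M-53 present → T-6 forms (R6). [1 rule application]
D-17: Q-6, Q-36, and M-53 present → T-6 forms (R6). T-6 and M-53 present → D-17 forms (R5). [2 rule applications]
T-6 needs fewer.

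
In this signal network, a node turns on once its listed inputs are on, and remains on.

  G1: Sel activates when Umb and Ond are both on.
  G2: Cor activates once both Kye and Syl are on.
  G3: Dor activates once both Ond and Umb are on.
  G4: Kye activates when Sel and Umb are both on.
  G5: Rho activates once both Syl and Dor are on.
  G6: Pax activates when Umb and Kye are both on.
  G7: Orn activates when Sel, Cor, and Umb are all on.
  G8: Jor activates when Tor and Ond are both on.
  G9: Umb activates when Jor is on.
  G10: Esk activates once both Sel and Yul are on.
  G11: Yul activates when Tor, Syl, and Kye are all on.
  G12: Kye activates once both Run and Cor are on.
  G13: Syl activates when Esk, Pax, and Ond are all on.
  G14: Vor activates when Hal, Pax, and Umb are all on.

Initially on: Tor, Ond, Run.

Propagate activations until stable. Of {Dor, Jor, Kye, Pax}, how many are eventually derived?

4

Tor and Ond are on, so Jor activates (G8).
G9: Jor on → Umb on.
G1: Umb and Ond on → Sel on.
G3: Ond and Umb on → Dor on.
Sel and Umb are on, so Kye activates (G4).
Umb and Kye are on, so Pax activates (G6).
Dor: reached.
Jor: reached.
Kye: reached.
Pax: reached.
All 4 are reached.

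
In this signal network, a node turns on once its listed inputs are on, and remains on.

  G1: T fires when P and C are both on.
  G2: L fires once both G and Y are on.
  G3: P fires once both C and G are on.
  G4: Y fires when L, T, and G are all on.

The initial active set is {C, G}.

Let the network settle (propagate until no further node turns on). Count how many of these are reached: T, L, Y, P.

2

G3: C and G on → P on.
G1: P and C on → T on.
T: reached.
L would need G and Y (G2), but Y never turns on.
Y would need L, T, and G (G4), but L never turns on.
P: reached.
Reached: T and P — 2 of the 4.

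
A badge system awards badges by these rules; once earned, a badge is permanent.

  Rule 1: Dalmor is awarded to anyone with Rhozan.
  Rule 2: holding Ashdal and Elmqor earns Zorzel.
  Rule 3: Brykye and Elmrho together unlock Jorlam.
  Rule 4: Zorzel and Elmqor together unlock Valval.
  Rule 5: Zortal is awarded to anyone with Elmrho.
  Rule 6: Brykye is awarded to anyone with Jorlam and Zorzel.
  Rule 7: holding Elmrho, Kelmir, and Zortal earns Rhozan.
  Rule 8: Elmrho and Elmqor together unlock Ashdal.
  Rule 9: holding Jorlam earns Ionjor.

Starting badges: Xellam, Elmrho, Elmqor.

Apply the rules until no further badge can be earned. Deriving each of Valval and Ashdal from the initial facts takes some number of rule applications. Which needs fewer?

Ashdal

Ashdal: With Elmrho and Elmqor, Ashdal is earned (Rule 8). [1 rule application]
Valval: With Elmrho and Elmqor, Ashdal is earned (Rule 8). With Ashdal and Elmqor, Zorzel is earned (Rule 2). With Zorzel and Elmqor, Valval is earned (Rule 4). [3 rule applications]
Ashdal needs fewer.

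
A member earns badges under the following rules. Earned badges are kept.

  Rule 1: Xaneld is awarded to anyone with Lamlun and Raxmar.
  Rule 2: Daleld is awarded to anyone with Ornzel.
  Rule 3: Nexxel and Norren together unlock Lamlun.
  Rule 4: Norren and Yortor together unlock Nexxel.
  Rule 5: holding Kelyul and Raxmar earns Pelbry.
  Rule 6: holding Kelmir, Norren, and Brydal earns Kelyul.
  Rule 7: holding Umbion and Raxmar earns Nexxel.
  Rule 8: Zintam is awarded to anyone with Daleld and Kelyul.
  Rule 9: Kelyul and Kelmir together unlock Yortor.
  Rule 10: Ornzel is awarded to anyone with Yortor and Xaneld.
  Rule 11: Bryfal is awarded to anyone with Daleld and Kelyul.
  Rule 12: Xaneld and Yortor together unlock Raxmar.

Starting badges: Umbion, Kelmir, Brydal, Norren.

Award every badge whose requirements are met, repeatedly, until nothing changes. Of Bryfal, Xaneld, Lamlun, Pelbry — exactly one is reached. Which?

With Kelmir, Norren, and Brydal, Kelyul is earned (Rule 6).
With Kelyul and Kelmir, Yortor is earned (Rule 9).
With Norren and Yortor, Nexxel is earned (Rule 4).
With Nexxel and Norren, Lamlun is earned (Rule 3).
Pelbry would need Kelyul and Raxmar (Rule 5), but Raxmar is never earned. Bryfal would need Daleld and Kelyul (Rule 11), but Daleld is never earned. Xaneld would need Lamlun and Raxmar (Rule 1), but Raxmar is never earned.

Lamlun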